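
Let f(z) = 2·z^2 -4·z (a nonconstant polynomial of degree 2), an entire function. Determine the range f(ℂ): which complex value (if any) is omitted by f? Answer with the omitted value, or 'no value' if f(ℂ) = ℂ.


Little Picard bounds the complement of f(ℂ) to at most one point.
For every w ∈ ℂ, the equation p(z) − w = 0 is a nonconstant polynomial in z and hence has at least one root by the fundamental theorem of algebra. So p is surjective onto ℂ, omitting no value.

Omitted value: no value.


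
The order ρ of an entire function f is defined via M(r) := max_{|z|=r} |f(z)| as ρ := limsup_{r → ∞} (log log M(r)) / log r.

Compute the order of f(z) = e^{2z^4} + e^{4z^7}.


Each summand is entire of order 4 and 7 respectively (as in the single-exponential case). The order of a sum is at most the max of the orders, so ρ ≤ 7. For the lower bound: on |z|=r choose arg z so that 4z^7 is real positive; then |e^{4z^7}| = e^{4r^7} while |e^{2z^4}| ≤ e^{2r^4} = o(e^{4r^7}). So |f| ≥ e^{4r^7}(1 − o(1)) and ρ ≥ 7. Hence ρ = max(4, 7) = 7.
Therefore ρ = 7.

Order ρ = 7.


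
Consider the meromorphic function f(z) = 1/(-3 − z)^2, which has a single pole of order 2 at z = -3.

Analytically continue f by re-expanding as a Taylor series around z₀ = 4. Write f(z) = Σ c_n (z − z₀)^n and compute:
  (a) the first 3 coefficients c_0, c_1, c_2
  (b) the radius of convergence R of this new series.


Let w = z − z₀, so z = z₀ + w.
Then -3 − z = -3 − (z₀ + w) = (-3 − z₀) − w = -7 − w.
f(z) = 1/(-7 − w)^2 = (1/(-7)^2) · (1 − w/(-7))^{−2}.
By the binomial series (1−u)^{−2} = Σ_{n≥0} C(n+1, 1) u^n for |u|<1, with u = w/(-7):
  c_n = C(n+1, 1) / (-7)^(n+2).
  c_0 = 1/(-7)^2 = 1/49.
  c_1 = 2/(-7)^3 = -2/343.
  c_2 = 3/(-7)^4 = 3/2401.
The series is valid for |w/d| < 1, i.e. |z − z₀| < |d|.
Radius of convergence: R = |-3 − z₀| = |-7| = 7 (distance from z₀ to the singularity z = -3).

c_0 = 1/49, c_1 = -2/343, c_2 = 3/2401; R = 7.


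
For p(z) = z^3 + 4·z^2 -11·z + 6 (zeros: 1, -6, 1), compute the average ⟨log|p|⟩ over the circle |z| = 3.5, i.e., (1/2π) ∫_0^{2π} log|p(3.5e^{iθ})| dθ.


Zeros: -6, 1, 1; r = 3.5.
Inside |z| < r: 1, 1. Outside (|z| ≥ r): -6.
p(0) = 6, so log|p(0)| = log(6) = 1.7918.
Apply Jensen: I(r) = log|p(0)| + Σ_k log(r/|z_k|), summed over zeros inside |z| < r.
  log(r/|z_k|) for z_k = 1: log(3.5/1) = 1.2528
  log(r/|z_k|) for z_k = 1: log(3.5/1) = 1.2528
  Outside zeros (-6) contribute nothing to the Jensen sum.
Sum over inside zeros: 2.5055.
I(r) = log|p(0)| + (inside sum) = 1.7918 + 2.5055 = 4.2973.
Note: since some zeros are outside |z| ≤ r, the simplified n·log(r) form does NOT apply — only the inside zeros contribute.

I(r) ≈ 4.2973.


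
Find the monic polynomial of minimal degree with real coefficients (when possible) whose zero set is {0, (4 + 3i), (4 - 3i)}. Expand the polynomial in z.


The polynomial is p(z) = ∏_{α ∈ S} (z − α), where S = {0, (4 + 3i), (4 - 3i)}.
Expanding the product yields: p(z) = z^3 -8·z^2 + 25·z.
Note conjugate pairs combine to real quadratics: (z − (4+3i))(z − (4−3i)) = z² − 8z + 25.
The resulting polynomial has degree 3 and real coefficients as required.

p(z) = z^3 -8·z^2 + 25·z.


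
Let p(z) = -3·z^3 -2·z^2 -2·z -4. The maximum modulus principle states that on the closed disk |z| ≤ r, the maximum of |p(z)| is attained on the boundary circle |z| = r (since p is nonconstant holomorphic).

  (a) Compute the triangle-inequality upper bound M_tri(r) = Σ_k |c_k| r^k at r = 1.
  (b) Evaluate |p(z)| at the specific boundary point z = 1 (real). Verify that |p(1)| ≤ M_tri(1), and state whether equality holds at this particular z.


Coefficients: c_0 = -4, c_1 = -2, c_2 = -2, c_3 = -3. Radius r = 1.
Part (a). Triangle bound: M_tri(r) = Σ_k |c_k| r^k
  = |-4|·1^0 + |-2|·1^1 + |-2|·1^2 + |-3|·1^3
  = 4 + 2 + 2 + 3 = 11.
This bounds M(r) := max_{|z|=r} |p(z)| from above; equality holds iff all terms c_k z^k can be made to align in phase at a single z on |z|=r.
Part (b). At z = 1 (real, on the circle |z| = r):
  p(1) = (-4)·1^0 + (-2)·1^1 + (-2)·1^2 + (-3)·1^3 = -11.
  |p(1)| = 11.
Since all nonzero coefficients share the same sign, |p(1)| = 11 = M_tri(1); the triangle bound is attained at z = 1, so in fact M(r) = 11.

M_tri(1) = 11; |p(1)| = 11; equality at z=1: yes.


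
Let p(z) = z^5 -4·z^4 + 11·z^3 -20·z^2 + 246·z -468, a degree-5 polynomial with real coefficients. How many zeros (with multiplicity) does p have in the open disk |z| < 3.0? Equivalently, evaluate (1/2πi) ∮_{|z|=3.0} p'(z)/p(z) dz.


The zeros of p are: (-2 + 3i), (-2 - 3i), 2, (3 + 3i), (3 - 3i).
Their magnitudes are: 3.606, 3.606, 2, 4.243, 4.243.
Zeros with |z| < R = 3.0: 2.
Count = 1.
By the argument principle, (1/2πi) ∮_{|z|=R} p'(z)/p(z) dz equals exactly this count.

Number of zeros inside |z| < 3.0: 1.


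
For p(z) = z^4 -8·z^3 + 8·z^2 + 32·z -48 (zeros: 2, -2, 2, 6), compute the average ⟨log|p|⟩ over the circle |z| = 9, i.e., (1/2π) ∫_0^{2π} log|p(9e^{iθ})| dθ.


Zeros: -2, 2, 2, 6; r = 9.
Inside |z| < r: -2, 2, 2, 6. Outside (|z| ≥ r): ∅.
p(0) = -48, so log|p(0)| = log(48) = 3.8712.
Apply Jensen: I(r) = log|p(0)| + Σ_k log(r/|z_k|), summed over zeros inside |z| < r.
  log(r/|z_k|) for z_k = 2: log(9/2) = 1.5041
  log(r/|z_k|) for z_k = -2: log(9/2) = 1.5041
  log(r/|z_k|) for z_k = 2: log(9/2) = 1.5041
  log(r/|z_k|) for z_k = 6: log(9/6) = 0.4055
Sum over inside zeros: 4.9177.
I(r) = log|p(0)| + (inside sum) = 3.8712 + 4.9177 = 8.7889.
Closed form (all zeros inside, monic): I(r) = n·log(r) = 4·log(9) = 8.7889. ✓

I(r) ≈ 8.7889.


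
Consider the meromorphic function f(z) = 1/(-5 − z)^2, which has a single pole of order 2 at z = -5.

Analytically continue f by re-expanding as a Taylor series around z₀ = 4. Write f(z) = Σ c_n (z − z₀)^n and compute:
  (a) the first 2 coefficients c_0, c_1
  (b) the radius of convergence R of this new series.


Let w = z − z₀, so z = z₀ + w.
Then -5 − z = -5 − (z₀ + w) = (-5 − z₀) − w = -9 − w.
f(z) = 1/(-9 − w)^2 = (1/(-9)^2) · (1 − w/(-9))^{−2}.
By the binomial series (1−u)^{−2} = Σ_{n≥0} C(n+1, 1) u^n for |u|<1, with u = w/(-9):
  c_n = C(n+1, 1) / (-9)^(n+2).
  c_0 = 1/(-9)^2 = 1/81.
  c_1 = 2/(-9)^3 = -2/729.
The series is valid for |w/d| < 1, i.e. |z − z₀| < |d|.
Radius of convergence: R = |-5 − z₀| = |-9| = 9 (distance from z₀ to the singularity z = -5).

c_0 = 1/81, c_1 = -2/729; R = 9.


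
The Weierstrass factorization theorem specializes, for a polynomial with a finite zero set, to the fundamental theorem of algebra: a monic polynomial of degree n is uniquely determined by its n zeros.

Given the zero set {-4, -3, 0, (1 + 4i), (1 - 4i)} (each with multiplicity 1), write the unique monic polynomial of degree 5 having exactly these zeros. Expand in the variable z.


The polynomial is p(z) = ∏_{α ∈ S} (z − α), where S = {-4, -3, 0, (1 + 4i), (1 - 4i)}.
Expanding the product yields: p(z) = z^5 + 5·z^4 + 15·z^3 + 95·z^2 + 204·z.
Note conjugate pairs combine to real quadratics: (z − (1+4i))(z − (1−4i)) = z² − 2z + 17.
The resulting polynomial has degree 5 and real coefficients as required.

p(z) = z^5 + 5·z^4 + 15·z^3 + 95·z^2 + 204·z.


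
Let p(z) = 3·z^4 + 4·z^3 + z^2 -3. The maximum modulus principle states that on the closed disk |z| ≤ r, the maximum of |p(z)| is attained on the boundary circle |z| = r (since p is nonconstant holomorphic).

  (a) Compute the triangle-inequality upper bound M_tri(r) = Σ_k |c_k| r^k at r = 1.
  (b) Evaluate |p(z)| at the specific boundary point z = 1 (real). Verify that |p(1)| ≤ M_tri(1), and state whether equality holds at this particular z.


Coefficients: c_0 = -3, c_1 = 0, c_2 = 1, c_3 = 4, c_4 = 3. Radius r = 1.
Part (a). Triangle bound: M_tri(r) = Σ_k |c_k| r^k
  = |-3|·1^0 + |0|·1^1 + |1|·1^2 + |4|·1^3 + |3|·1^4
  = 3 + 0 + 1 + 4 + 3 = 11.
This bounds M(r) := max_{|z|=r} |p(z)| from above; equality holds iff all terms c_k z^k can be made to align in phase at a single z on |z|=r.
Part (b). At z = 1 (real, on the circle |z| = r):
  p(1) = (-3)·1^0 + (0)·1^1 + (1)·1^2 + (4)·1^3 + (3)·1^4 = 5.
  |p(1)| = 5.
Check: |p(1)| = 5 ≤ 11 = M_tri(1). ✓ Equality does not hold at z = 1 (the coefficients have mixed signs, so the terms do not all align in phase there).

M_tri(1) = 11; |p(1)| = 5; equality at z=1: no.


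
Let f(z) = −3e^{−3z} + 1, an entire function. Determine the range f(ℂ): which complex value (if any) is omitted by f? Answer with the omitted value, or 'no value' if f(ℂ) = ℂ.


Little Picard bounds the complement of f(ℂ) to at most one point.
e^{−3z} is never zero on ℂ, so -3·e^{−3z} takes every value in ℂ ∖ {0}. Adding 1 shifts the range to ℂ ∖ {1}. Thus f omits exactly the value 1.

Omitted value: 1.


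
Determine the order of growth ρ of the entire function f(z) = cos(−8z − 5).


cos(w) is a linear combination of e^{iw} and e^{−iw} (or e^w, e^{−w} in the hyperbolic case), so |cos(w)| ≤ e^{|w|}. With w = −8z − 5, |w| ≤ 8|z| + 5 = 8r + 5 on |z| = r, giving M(r) ≤ e^{8r + 5}, so ρ ≤ 1. On a suitable ray (z = it for sin/cos; z = t for sinh/cosh, t real → ∞), |cos(−8z − 5)| grows like e^{8|t|}/2, so ρ ≥ 1. Hence ρ = 1.
Therefore ρ = 1.

Order ρ = 1.


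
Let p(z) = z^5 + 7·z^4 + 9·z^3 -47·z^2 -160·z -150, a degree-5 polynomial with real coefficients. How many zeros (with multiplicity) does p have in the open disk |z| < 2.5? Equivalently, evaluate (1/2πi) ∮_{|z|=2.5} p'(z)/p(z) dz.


The zeros of p are: (-2 + 1i), (-2 - 1i), 3, (-3 + 1i), (-3 - 1i).
Their magnitudes are: 2.236, 2.236, 3, 3.162, 3.162.
Zeros with |z| < R = 2.5: (-2 + 1i), (-2 - 1i).
Count = 2.
By the argument principle, (1/2πi) ∮_{|z|=R} p'(z)/p(z) dz equals exactly this count.

Number of zeros inside |z| < 2.5: 2.


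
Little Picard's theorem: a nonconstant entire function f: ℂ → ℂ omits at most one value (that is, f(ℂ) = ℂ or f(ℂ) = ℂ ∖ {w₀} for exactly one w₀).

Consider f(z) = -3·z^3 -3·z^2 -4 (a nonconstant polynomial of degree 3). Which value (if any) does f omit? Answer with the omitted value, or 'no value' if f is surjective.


Little Picard bounds the complement of f(ℂ) to at most one point.
For every w ∈ ℂ, the equation p(z) − w = 0 is a nonconstant polynomial in z and hence has at least one root by the fundamental theorem of algebra. So p is surjective onto ℂ, omitting no value.

Omitted value: no value.


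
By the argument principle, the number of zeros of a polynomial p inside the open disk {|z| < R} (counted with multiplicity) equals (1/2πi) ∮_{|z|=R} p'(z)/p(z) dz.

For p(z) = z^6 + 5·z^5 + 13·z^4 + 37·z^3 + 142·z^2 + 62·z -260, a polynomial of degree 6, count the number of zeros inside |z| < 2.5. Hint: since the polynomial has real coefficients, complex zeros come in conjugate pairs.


The zeros of p are: (1 + 3i), (1 - 3i), (-3 + 2i), (-3 - 2i), 1, -2.
Their magnitudes are: 3.162, 3.162, 3.606, 3.606, 1, 2.
Zeros with |z| < R = 2.5: 1, -2.
Count = 2.
By the argument principle, (1/2πi) ∮_{|z|=R} p'(z)/p(z) dz equals exactly this count.

Number of zeros inside |z| < 2.5: 2.


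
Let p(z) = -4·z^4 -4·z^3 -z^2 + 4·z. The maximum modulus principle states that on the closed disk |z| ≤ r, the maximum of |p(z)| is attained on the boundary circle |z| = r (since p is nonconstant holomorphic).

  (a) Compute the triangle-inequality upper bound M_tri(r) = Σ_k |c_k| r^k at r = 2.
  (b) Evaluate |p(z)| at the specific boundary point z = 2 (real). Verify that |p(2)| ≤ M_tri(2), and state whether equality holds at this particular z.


Coefficients: c_0 = 0, c_1 = 4, c_2 = -1, c_3 = -4, c_4 = -4. Radius r = 2.
Part (a). Triangle bound: M_tri(r) = Σ_k |c_k| r^k
  = |0|·2^0 + |4|·2^1 + |-1|·2^2 + |-4|·2^3 + |-4|·2^4
  = 0 + 8 + 4 + 32 + 64 = 108.
This bounds M(r) := max_{|z|=r} |p(z)| from above; equality holds iff all terms c_k z^k can be made to align in phase at a single z on |z|=r.
Part (b). At z = 2 (real, on the circle |z| = r):
  p(2) = (0)·2^0 + (4)·2^1 + (-1)·2^2 + (-4)·2^3 + (-4)·2^4 = -92.
  |p(2)| = 92.
Check: |p(2)| = 92 ≤ 108 = M_tri(2). ✓ Equality does not hold at z = 2 (the coefficients have mixed signs, so the terms do not all align in phase there).

M_tri(2) = 108; |p(2)| = 92; equality at z=2: no.


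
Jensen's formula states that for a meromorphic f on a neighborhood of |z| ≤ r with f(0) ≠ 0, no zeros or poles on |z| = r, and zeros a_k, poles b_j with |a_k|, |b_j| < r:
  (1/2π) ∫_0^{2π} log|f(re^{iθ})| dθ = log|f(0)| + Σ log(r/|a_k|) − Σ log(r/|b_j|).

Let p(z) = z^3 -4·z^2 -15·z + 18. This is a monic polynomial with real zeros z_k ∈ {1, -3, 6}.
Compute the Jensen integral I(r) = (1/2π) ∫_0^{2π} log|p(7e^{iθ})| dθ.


Zeros: -3, 1, 6; r = 7.
Inside |z| < r: -3, 1, 6. Outside (|z| ≥ r): ∅.
p(0) = 18, so log|p(0)| = log(18) = 2.8904.
Apply Jensen: I(r) = log|p(0)| + Σ_k log(r/|z_k|), summed over zeros inside |z| < r.
  log(r/|z_k|) for z_k = 1: log(7/1) = 1.9459
  log(r/|z_k|) for z_k = -3: log(7/3) = 0.8473
  log(r/|z_k|) for z_k = 6: log(7/6) = 0.1542
Sum over inside zeros: 2.9474.
I(r) = log|p(0)| + (inside sum) = 2.8904 + 2.9474 = 5.8377.
Closed form (all zeros inside, monic): I(r) = n·log(r) = 3·log(7) = 5.8377. ✓

I(r) ≈ 5.8377.


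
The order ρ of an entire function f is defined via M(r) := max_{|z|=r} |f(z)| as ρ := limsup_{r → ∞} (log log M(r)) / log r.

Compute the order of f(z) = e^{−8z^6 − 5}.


|e^{−8z^6 − 5}| = e^{Re(-8·z^6) + -5} ≤ e^{8|z|^6 + -5} = e^{8r^6 + -5} on |z| = r, so ρ ≤ 6. Choosing z on |z|=r so that -8·z^6 is real positive (always possible by picking arg z appropriately) gives |f(z)| = e^{8r^6 + -5}, matching the bound. The additive constant -5 does not affect log log M(r) ~ 6·log r. Hence ρ = 6.
Therefore ρ = 6.

Order ρ = 6.


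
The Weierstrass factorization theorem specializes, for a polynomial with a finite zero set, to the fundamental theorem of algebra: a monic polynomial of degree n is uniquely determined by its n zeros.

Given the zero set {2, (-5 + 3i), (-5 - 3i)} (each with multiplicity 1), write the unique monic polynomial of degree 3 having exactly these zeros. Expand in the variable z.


The polynomial is p(z) = ∏_{α ∈ S} (z − α), where S = {2, (-5 + 3i), (-5 - 3i)}.
Expanding the product yields: p(z) = z^3 + 8·z^2 + 14·z -68.
Note conjugate pairs combine to real quadratics: (z − (-5+3i))(z − (-5−3i)) = z² + 10z + 34.
The resulting polynomial has degree 3 and real coefficients as required.

p(z) = z^3 + 8·z^2 + 14·z -68.


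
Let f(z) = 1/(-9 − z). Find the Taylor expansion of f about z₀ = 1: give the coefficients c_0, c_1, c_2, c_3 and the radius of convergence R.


Let w = z − z₀, so z = z₀ + w.
Then -9 − z = -9 − (z₀ + w) = (-9 − z₀) − w = -10 − w.
f(z) = 1/(-10 − w) = (1/(-10)) · 1/(1 − w/(-10)) = Σ_{n≥0} w^n / (-10)^(n+1).
So c_n = 1/(-10)^(n+1):
  c_0 = 1/(-10)^1 = -1/10.
  c_1 = 1/(-10)^2 = 1/100.
  c_2 = 1/(-10)^3 = -1/1000.
  c_3 = 1/(-10)^4 = 1/10000.
The series is valid for |w/d| < 1, i.e. |z − z₀| < |d|.
Radius of convergence: R = |-9 − z₀| = |-10| = 10 (distance from z₀ to the singularity z = -9).

c_0 = -1/10, c_1 = 1/100, c_2 = -1/1000, c_3 = 1/10000; R = 10.


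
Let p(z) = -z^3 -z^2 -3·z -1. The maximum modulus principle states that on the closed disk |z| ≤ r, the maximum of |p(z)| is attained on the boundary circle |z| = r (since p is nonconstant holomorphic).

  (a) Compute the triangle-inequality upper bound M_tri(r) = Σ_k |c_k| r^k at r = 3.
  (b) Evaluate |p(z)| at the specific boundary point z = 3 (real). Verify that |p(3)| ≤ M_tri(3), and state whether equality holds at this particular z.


Coefficients: c_0 = -1, c_1 = -3, c_2 = -1, c_3 = -1. Radius r = 3.
Part (a). Triangle bound: M_tri(r) = Σ_k |c_k| r^k
  = |-1|·3^0 + |-3|·3^1 + |-1|·3^2 + |-1|·3^3
  = 1 + 9 + 9 + 27 = 46.
This bounds M(r) := max_{|z|=r} |p(z)| from above; equality holds iff all terms c_k z^k can be made to align in phase at a single z on |z|=r.
Part (b). At z = 3 (real, on the circle |z| = r):
  p(3) = (-1)·3^0 + (-3)·3^1 + (-1)·3^2 + (-1)·3^3 = -46.
  |p(3)| = 46.
Since all nonzero coefficients share the same sign, |p(3)| = 46 = M_tri(3); the triangle bound is attained at z = 3, so in fact M(r) = 46.

M_tri(3) = 46; |p(3)| = 46; equality at z=3: yes.


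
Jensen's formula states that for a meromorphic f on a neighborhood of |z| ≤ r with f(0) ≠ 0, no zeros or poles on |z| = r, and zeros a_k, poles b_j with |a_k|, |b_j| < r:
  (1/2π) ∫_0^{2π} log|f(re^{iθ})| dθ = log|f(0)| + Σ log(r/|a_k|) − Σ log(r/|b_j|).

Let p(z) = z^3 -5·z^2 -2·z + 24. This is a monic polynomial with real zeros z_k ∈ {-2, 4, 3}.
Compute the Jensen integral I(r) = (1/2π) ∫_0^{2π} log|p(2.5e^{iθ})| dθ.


Zeros: -2, 3, 4; r = 2.5.
Inside |z| < r: -2. Outside (|z| ≥ r): 3, 4.
p(0) = 24, so log|p(0)| = log(24) = 3.1781.
Apply Jensen: I(r) = log|p(0)| + Σ_k log(r/|z_k|), summed over zeros inside |z| < r.
  log(r/|z_k|) for z_k = -2: log(2.5/2) = 0.2231
  Outside zeros (3, 4) contribute nothing to the Jensen sum.
Sum over inside zeros: 0.2231.
I(r) = log|p(0)| + (inside sum) = 3.1781 + 0.2231 = 3.4012.
Note: since some zeros are outside |z| ≤ r, the simplified n·log(r) form does NOT apply — only the inside zeros contribute.

I(r) ≈ 3.4012.


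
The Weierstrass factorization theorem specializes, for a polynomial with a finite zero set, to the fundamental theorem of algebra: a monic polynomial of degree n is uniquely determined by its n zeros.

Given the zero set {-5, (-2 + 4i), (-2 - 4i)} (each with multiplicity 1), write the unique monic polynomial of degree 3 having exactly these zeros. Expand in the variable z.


The polynomial is p(z) = ∏_{α ∈ S} (z − α), where S = {-5, (-2 + 4i), (-2 - 4i)}.
Expanding the product yields: p(z) = z^3 + 9·z^2 + 40·z + 100.
Note conjugate pairs combine to real quadratics: (z − (-2+4i))(z − (-2−4i)) = z² + 4z + 20.
The resulting polynomial has degree 3 and real coefficients as required.

p(z) = z^3 + 9·z^2 + 40·z + 100.


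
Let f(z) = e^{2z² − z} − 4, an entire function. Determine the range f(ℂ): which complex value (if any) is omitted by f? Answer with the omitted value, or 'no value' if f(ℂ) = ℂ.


Little Picard bounds the complement of f(ℂ) to at most one point.
The exponent g(z) = 2z² − z is a nonconstant polynomial, hence surjective onto ℂ. So e^{g(z)} takes every value in {e^w : w ∈ ℂ} = ℂ ∖ {0}. Adding -4 shifts the range to ℂ ∖ {-4}. f omits exactly -4.

Omitted value: -4.


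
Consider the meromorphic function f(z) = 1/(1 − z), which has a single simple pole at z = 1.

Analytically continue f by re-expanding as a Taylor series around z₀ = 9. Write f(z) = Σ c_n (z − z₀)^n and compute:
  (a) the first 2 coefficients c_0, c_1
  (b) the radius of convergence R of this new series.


Let w = z − z₀, so z = z₀ + w.
Then 1 − z = 1 − (z₀ + w) = (1 − z₀) − w = -8 − w.
f(z) = 1/(-8 − w) = (1/(-8)) · 1/(1 − w/(-8)) = Σ_{n≥0} w^n / (-8)^(n+1).
So c_n = 1/(-8)^(n+1):
  c_0 = 1/(-8)^1 = -1/8.
  c_1 = 1/(-8)^2 = 1/64.
The series is valid for |w/d| < 1, i.e. |z − z₀| < |d|.
Radius of convergence: R = |1 − z₀| = |-8| = 8 (distance from z₀ to the singularity z = 1).

c_0 = -1/8, c_1 = 1/64; R = 8.


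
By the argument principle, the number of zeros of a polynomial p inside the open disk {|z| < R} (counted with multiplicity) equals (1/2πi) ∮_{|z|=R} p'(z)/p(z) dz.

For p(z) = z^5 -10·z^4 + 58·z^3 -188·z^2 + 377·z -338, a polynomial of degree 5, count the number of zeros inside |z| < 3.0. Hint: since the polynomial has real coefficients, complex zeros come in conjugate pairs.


The zeros of p are: (2 + 3i), (2 - 3i), 2, (2 + 3i), (2 - 3i).
Their magnitudes are: 3.606, 3.606, 2, 3.606, 3.606.
Zeros with |z| < R = 3.0: 2.
Count = 1.
By the argument principle, (1/2πi) ∮_{|z|=R} p'(z)/p(z) dz equals exactly this count.

Number of zeros inside |z| < 3.0: 1.


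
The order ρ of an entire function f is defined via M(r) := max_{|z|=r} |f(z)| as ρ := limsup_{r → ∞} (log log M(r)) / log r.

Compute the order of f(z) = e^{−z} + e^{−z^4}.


Each summand is entire of order 1 and 4 respectively (as in the single-exponential case). The order of a sum is at most the max of the orders, so ρ ≤ 4. For the lower bound: on |z|=r choose arg z so that -1z^4 is real positive; then |e^{-1z^4}| = e^{1r^4} while |e^{-1z}| ≤ e^{1r^1} = o(e^{1r^4}). So |f| ≥ e^{1r^4}(1 − o(1)) and ρ ≥ 4. Hence ρ = max(1, 4) = 4.
Therefore ρ = 4.

Order ρ = 4.


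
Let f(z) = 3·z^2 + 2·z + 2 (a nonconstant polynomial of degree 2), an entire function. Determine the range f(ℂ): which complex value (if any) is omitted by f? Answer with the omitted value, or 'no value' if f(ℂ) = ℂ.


Little Picard bounds the complement of f(ℂ) to at most one point.
For every w ∈ ℂ, the equation p(z) − w = 0 is a nonconstant polynomial in z and hence has at least one root by the fundamental theorem of algebra. So p is surjective onto ℂ, omitting no value.

Omitted value: no value.


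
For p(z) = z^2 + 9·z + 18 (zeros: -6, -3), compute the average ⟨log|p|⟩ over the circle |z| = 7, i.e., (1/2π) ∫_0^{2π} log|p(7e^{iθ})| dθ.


Zeros: -6, -3; r = 7.
Inside |z| < r: -6, -3. Outside (|z| ≥ r): ∅.
p(0) = 18, so log|p(0)| = log(18) = 2.8904.
Apply Jensen: I(r) = log|p(0)| + Σ_k log(r/|z_k|), summed over zeros inside |z| < r.
  log(r/|z_k|) for z_k = -6: log(7/6) = 0.1542
  log(r/|z_k|) for z_k = -3: log(7/3) = 0.8473
Sum over inside zeros: 1.0014.
I(r) = log|p(0)| + (inside sum) = 2.8904 + 1.0014 = 3.8918.
Closed form (all zeros inside, monic): I(r) = n·log(r) = 2·log(7) = 3.8918. ✓

I(r) ≈ 3.8918.


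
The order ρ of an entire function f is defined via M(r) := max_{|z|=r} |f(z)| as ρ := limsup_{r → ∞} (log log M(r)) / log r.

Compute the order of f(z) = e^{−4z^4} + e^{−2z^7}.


Each summand is entire of order 4 and 7 respectively (as in the single-exponential case). The order of a sum is at most the max of the orders, so ρ ≤ 7. For the lower bound: on |z|=r choose arg z so that -2z^7 is real positive; then |e^{-2z^7}| = e^{2r^7} while |e^{-4z^4}| ≤ e^{4r^4} = o(e^{2r^7}). So |f| ≥ e^{2r^7}(1 − o(1)) and ρ ≥ 7. Hence ρ = max(4, 7) = 7.
Therefore ρ = 7.

Order ρ = 7.


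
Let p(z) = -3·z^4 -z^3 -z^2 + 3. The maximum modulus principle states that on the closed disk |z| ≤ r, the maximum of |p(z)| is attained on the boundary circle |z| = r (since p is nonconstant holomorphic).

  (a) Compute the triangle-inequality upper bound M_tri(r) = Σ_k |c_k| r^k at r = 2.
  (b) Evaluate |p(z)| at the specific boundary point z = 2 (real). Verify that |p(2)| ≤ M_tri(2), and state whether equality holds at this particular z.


Coefficients: c_0 = 3, c_1 = 0, c_2 = -1, c_3 = -1, c_4 = -3. Radius r = 2.
Part (a). Triangle bound: M_tri(r) = Σ_k |c_k| r^k
  = |3|·2^0 + |0|·2^1 + |-1|·2^2 + |-1|·2^3 + |-3|·2^4
  = 3 + 0 + 4 + 8 + 48 = 63.
This bounds M(r) := max_{|z|=r} |p(z)| from above; equality holds iff all terms c_k z^k can be made to align in phase at a single z on |z|=r.
Part (b). At z = 2 (real, on the circle |z| = r):
  p(2) = (3)·2^0 + (0)·2^1 + (-1)·2^2 + (-1)·2^3 + (-3)·2^4 = -57.
  |p(2)| = 57.
Check: |p(2)| = 57 ≤ 63 = M_tri(2). ✓ Equality does not hold at z = 2 (the coefficients have mixed signs, so the terms do not all align in phase there).

M_tri(2) = 63; |p(2)| = 57; equality at z=2: no.


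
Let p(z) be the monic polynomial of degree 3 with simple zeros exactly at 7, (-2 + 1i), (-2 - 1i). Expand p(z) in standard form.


The polynomial is p(z) = ∏_{α ∈ S} (z − α), where S = {7, (-2 + 1i), (-2 - 1i)}.
Expanding the product yields: p(z) = z^3 -3·z^2 -23·z -35.
Note conjugate pairs combine to real quadratics: (z − (-2+1i))(z − (-2−1i)) = z² + 4z + 5.
The resulting polynomial has degree 3 and real coefficients as required.

p(z) = z^3 -3·z^2 -23·z -35.


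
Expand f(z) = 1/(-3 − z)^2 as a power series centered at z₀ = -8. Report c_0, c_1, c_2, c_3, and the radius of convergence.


Let w = z − z₀, so z = z₀ + w.
Then -3 − z = -3 − (z₀ + w) = (-3 − z₀) − w = 5 − w.
f(z) = 1/(5 − w)^2 = (1/(5)^2) · (1 − w/(5))^{−2}.
By the binomial series (1−u)^{−2} = Σ_{n≥0} C(n+1, 1) u^n for |u|<1, with u = w/(5):
  c_n = C(n+1, 1) / (5)^(n+2).
  c_0 = 1/(5)^2 = 1/25.
  c_1 = 2/(5)^3 = 2/125.
  c_2 = 3/(5)^4 = 3/625.
  c_3 = 4/(5)^5 = 4/3125.
The series is valid for |w/d| < 1, i.e. |z − z₀| < |d|.
Radius of convergence: R = |-3 − z₀| = |5| = 5 (distance from z₀ to the singularity z = -3).

c_0 = 1/25, c_1 = 2/125, c_2 = 3/625, c_3 = 4/3125; R = 5.


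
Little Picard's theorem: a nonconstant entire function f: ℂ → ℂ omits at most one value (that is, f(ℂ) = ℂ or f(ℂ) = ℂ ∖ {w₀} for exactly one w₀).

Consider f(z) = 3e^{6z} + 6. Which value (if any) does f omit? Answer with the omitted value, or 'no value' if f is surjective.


Little Picard bounds the complement of f(ℂ) to at most one point.
e^{6z} is never zero on ℂ, so 3·e^{6z} takes every value in ℂ ∖ {0}. Adding 6 shifts the range to ℂ ∖ {6}. Thus f omits exactly the value 6.

Omitted value: 6.


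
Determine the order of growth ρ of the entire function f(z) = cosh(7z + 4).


cosh(w) is a linear combination of e^{iw} and e^{−iw} (or e^w, e^{−w} in the hyperbolic case), so |cosh(w)| ≤ e^{|w|}. With w = 7z + 4, |w| ≤ 7|z| + 4 = 7r + 4 on |z| = r, giving M(r) ≤ e^{7r + 4}, so ρ ≤ 1. On a suitable ray (z = it for sin/cos; z = t for sinh/cosh, t real → ∞), |cosh(7z + 4)| grows like e^{7|t|}/2, so ρ ≥ 1. Hence ρ = 1.
Therefore ρ = 1.

Order ρ = 1.


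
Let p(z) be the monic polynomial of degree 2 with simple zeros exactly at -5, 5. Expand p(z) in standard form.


The polynomial is p(z) = ∏_{α ∈ S} (z − α), where S = {-5, 5}.
Expanding the product yields: p(z) = z^2 -25.
The resulting polynomial has degree 2 and real coefficients as required.

p(z) = z^2 -25.


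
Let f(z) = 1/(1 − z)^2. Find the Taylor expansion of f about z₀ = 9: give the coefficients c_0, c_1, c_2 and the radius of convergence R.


Let w = z − z₀, so z = z₀ + w.
Then 1 − z = 1 − (z₀ + w) = (1 − z₀) − w = -8 − w.
f(z) = 1/(-8 − w)^2 = (1/(-8)^2) · (1 − w/(-8))^{−2}.
By the binomial series (1−u)^{−2} = Σ_{n≥0} C(n+1, 1) u^n for |u|<1, with u = w/(-8):
  c_n = C(n+1, 1) / (-8)^(n+2).
  c_0 = 1/(-8)^2 = 1/64.
  c_1 = 2/(-8)^3 = -1/256.
  c_2 = 3/(-8)^4 = 3/4096.
The series is valid for |w/d| < 1, i.e. |z − z₀| < |d|.
Radius of convergence: R = |1 − z₀| = |-8| = 8 (distance from z₀ to the singularity z = 1).

c_0 = 1/64, c_1 = -1/256, c_2 = 3/4096; R = 8.


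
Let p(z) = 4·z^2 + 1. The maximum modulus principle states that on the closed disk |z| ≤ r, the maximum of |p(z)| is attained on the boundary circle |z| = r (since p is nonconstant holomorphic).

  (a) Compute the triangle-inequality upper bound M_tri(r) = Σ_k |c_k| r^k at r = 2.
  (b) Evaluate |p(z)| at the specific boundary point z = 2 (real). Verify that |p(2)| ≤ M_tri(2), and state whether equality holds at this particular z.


Coefficients: c_0 = 1, c_1 = 0, c_2 = 4. Radius r = 2.
Part (a). Triangle bound: M_tri(r) = Σ_k |c_k| r^k
  = |1|·2^0 + |0|·2^1 + |4|·2^2
  = 1 + 0 + 16 = 17.
This bounds M(r) := max_{|z|=r} |p(z)| from above; equality holds iff all terms c_k z^k can be made to align in phase at a single z on |z|=r.
Part (b). At z = 2 (real, on the circle |z| = r):
  p(2) = (1)·2^0 + (0)·2^1 + (4)·2^2 = 17.
  |p(2)| = 17.
Since all nonzero coefficients share the same sign, |p(2)| = 17 = M_tri(2); the triangle bound is attained at z = 2, so in fact M(r) = 17.

M_tri(2) = 17; |p(2)| = 17; equality at z=2: yes.


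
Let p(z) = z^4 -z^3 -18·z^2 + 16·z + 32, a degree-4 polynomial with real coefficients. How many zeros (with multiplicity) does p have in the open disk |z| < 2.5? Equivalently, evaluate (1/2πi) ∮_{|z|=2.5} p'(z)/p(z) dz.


The zeros of p are: 4, -4, -1, 2.
Their magnitudes are: 4, 4, 1, 2.
Zeros with |z| < R = 2.5: -1, 2.
Count = 2.
By the argument principle, (1/2πi) ∮_{|z|=R} p'(z)/p(z) dz equals exactly this count.

Number of zeros inside |z| < 2.5: 2.


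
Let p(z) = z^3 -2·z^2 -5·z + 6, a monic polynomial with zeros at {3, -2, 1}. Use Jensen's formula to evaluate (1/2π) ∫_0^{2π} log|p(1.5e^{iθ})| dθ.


Zeros: -2, 1, 3; r = 1.5.
Inside |z| < r: 1. Outside (|z| ≥ r): -2, 3.
p(0) = 6, so log|p(0)| = log(6) = 1.7918.
Apply Jensen: I(r) = log|p(0)| + Σ_k log(r/|z_k|), summed over zeros inside |z| < r.
  log(r/|z_k|) for z_k = 1: log(1.5/1) = 0.4055
  Outside zeros (-2, 3) contribute nothing to the Jensen sum.
Sum over inside zeros: 0.4055.
I(r) = log|p(0)| + (inside sum) = 1.7918 + 0.4055 = 2.1972.
Note: since some zeros are outside |z| ≤ r, the simplified n·log(r) form does NOT apply — only the inside zeros contribute.

I(r) ≈ 2.1972.


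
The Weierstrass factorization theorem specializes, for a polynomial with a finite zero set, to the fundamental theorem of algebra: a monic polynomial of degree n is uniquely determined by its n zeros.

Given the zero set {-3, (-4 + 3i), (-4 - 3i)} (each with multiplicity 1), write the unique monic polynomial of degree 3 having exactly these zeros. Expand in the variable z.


The polynomial is p(z) = ∏_{α ∈ S} (z − α), where S = {-3, (-4 + 3i), (-4 - 3i)}.
Expanding the product yields: p(z) = z^3 + 11·z^2 + 49·z + 75.
Note conjugate pairs combine to real quadratics: (z − (-4+3i))(z − (-4−3i)) = z² + 8z + 25.
The resulting polynomial has degree 3 and real coefficients as required.

p(z) = z^3 + 11·z^2 + 49·z + 75.


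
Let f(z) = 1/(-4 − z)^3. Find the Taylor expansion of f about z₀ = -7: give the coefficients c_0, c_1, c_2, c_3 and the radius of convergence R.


Let w = z − z₀, so z = z₀ + w.
Then -4 − z = -4 − (z₀ + w) = (-4 − z₀) − w = 3 − w.
f(z) = 1/(3 − w)^3 = (1/(3)^3) · (1 − w/(3))^{−3}.
By the binomial series (1−u)^{−3} = Σ_{n≥0} C(n+2, 2) u^n for |u|<1, with u = w/(3):
  c_n = C(n+2, 2) / (3)^(n+3).
  c_0 = 1/(3)^3 = 1/27.
  c_1 = 3/(3)^4 = 1/27.
  c_2 = 6/(3)^5 = 2/81.
  c_3 = 10/(3)^6 = 10/729.
The series is valid for |w/d| < 1, i.e. |z − z₀| < |d|.
Radius of convergence: R = |-4 − z₀| = |3| = 3 (distance from z₀ to the singularity z = -4).

c_0 = 1/27, c_1 = 1/27, c_2 = 2/81, c_3 = 10/729; R = 3.


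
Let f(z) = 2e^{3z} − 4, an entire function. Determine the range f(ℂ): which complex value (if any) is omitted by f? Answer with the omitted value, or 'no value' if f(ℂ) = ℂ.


Little Picard bounds the complement of f(ℂ) to at most one point.
e^{3z} is never zero on ℂ, so 2·e^{3z} takes every value in ℂ ∖ {0}. Adding -4 shifts the range to ℂ ∖ {-4}. Thus f omits exactly the value -4.

Omitted value: -4.


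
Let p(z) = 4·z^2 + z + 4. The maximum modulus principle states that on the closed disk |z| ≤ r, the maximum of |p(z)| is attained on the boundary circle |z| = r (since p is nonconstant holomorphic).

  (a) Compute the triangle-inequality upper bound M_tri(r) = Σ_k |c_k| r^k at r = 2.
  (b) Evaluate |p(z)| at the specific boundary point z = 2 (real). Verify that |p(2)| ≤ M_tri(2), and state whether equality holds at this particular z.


Coefficients: c_0 = 4, c_1 = 1, c_2 = 4. Radius r = 2.
Part (a). Triangle bound: M_tri(r) = Σ_k |c_k| r^k
  = |4|·2^0 + |1|·2^1 + |4|·2^2
  = 4 + 2 + 16 = 22.
This bounds M(r) := max_{|z|=r} |p(z)| from above; equality holds iff all terms c_k z^k can be made to align in phase at a single z on |z|=r.
Part (b). At z = 2 (real, on the circle |z| = r):
  p(2) = (4)·2^0 + (1)·2^1 + (4)·2^2 = 22.
  |p(2)| = 22.
Since all nonzero coefficients share the same sign, |p(2)| = 22 = M_tri(2); the triangle bound is attained at z = 2, so in fact M(r) = 22.

M_tri(2) = 22; |p(2)| = 22; equality at z=2: yes.


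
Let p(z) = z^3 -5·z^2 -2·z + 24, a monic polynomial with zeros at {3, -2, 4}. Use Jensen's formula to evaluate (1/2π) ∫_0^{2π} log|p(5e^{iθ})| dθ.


Zeros: -2, 3, 4; r = 5.
Inside |z| < r: -2, 3, 4. Outside (|z| ≥ r): ∅.
p(0) = 24, so log|p(0)| = log(24) = 3.1781.
Apply Jensen: I(r) = log|p(0)| + Σ_k log(r/|z_k|), summed over zeros inside |z| < r.
  log(r/|z_k|) for z_k = 3: log(5/3) = 0.5108
  log(r/|z_k|) for z_k = -2: log(5/2) = 0.9163
  log(r/|z_k|) for z_k = 4: log(5/4) = 0.2231
Sum over inside zeros: 1.6503.
I(r) = log|p(0)| + (inside sum) = 3.1781 + 1.6503 = 4.8283.
Closed form (all zeros inside, monic): I(r) = n·log(r) = 3·log(5) = 4.8283. ✓

I(r) ≈ 4.8283.


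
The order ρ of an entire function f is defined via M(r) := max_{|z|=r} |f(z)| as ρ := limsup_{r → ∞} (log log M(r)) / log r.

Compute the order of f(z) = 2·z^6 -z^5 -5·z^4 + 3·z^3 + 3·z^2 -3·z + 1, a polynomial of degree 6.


|f(z)| ≤ Σ|c_k|·r^k = O(r^6) as r → ∞. Polynomial growth is O(e^{r^ε}) for every ε > 0 (since r^6/e^{r^ε} → 0), so ρ ≤ ε for all ε > 0, i.e. ρ = 0. Every nonconstant polynomial has order 0.
Therefore ρ = 0.

Order ρ = 0.


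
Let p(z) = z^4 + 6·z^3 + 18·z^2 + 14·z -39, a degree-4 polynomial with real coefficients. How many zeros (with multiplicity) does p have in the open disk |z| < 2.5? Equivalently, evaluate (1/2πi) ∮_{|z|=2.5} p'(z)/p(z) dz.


The zeros of p are: 1, (-2 + 3i), (-2 - 3i), -3.
Their magnitudes are: 1, 3.606, 3.606, 3.
Zeros with |z| < R = 2.5: 1.
Count = 1.
By the argument principle, (1/2πi) ∮_{|z|=R} p'(z)/p(z) dz equals exactly this count.

Number of zeros inside |z| < 2.5: 1.


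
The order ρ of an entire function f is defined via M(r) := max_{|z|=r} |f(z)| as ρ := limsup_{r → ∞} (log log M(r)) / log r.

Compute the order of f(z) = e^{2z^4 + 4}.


|e^{2z^4 + 4}| = e^{Re(2·z^4) + 4} ≤ e^{2|z|^4 + 4} = e^{2r^4 + 4} on |z| = r, so ρ ≤ 4. Choosing z on |z|=r so that 2·z^4 is real positive (always possible by picking arg z appropriately) gives |f(z)| = e^{2r^4 + 4}, matching the bound. The additive constant 4 does not affect log log M(r) ~ 4·log r. Hence ρ = 4.
Therefore ρ = 4.

Order ρ = 4.


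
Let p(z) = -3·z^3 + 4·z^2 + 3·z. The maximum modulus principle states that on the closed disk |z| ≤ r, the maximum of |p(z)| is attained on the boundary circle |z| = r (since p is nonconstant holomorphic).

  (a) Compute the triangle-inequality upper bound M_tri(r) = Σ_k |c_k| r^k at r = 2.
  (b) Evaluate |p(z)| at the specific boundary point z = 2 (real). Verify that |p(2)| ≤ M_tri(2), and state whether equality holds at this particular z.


Coefficients: c_0 = 0, c_1 = 3, c_2 = 4, c_3 = -3. Radius r = 2.
Part (a). Triangle bound: M_tri(r) = Σ_k |c_k| r^k
  = |0|·2^0 + |3|·2^1 + |4|·2^2 + |-3|·2^3
  = 0 + 6 + 16 + 24 = 46.
This bounds M(r) := max_{|z|=r} |p(z)| from above; equality holds iff all terms c_k z^k can be made to align in phase at a single z on |z|=r.
Part (b). At z = 2 (real, on the circle |z| = r):
  p(2) = (0)·2^0 + (3)·2^1 + (4)·2^2 + (-3)·2^3 = -2.
  |p(2)| = 2.
Check: |p(2)| = 2 ≤ 46 = M_tri(2). ✓ Equality does not hold at z = 2 (the coefficients have mixed signs, so the terms do not all align in phase there).

M_tri(2) = 46; |p(2)| = 2; equality at z=2: no.


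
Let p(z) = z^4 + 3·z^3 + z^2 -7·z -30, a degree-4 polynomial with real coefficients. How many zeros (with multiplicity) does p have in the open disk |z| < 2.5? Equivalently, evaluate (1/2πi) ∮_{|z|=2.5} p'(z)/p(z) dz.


The zeros of p are: -3, (-1 + 2i), (-1 - 2i), 2.
Their magnitudes are: 3, 2.236, 2.236, 2.
Zeros with |z| < R = 2.5: (-1 + 2i), (-1 - 2i), 2.
Count = 3.
By the argument principle, (1/2πi) ∮_{|z|=R} p'(z)/p(z) dz equals exactly this count.

Number of zeros inside |z| < 2.5: 3.


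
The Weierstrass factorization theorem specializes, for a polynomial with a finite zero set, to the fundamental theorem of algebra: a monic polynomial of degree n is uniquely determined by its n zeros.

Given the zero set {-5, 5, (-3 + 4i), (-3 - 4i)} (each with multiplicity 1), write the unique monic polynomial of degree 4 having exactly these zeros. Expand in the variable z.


The polynomial is p(z) = ∏_{α ∈ S} (z − α), where S = {-5, 5, (-3 + 4i), (-3 - 4i)}.
Expanding the product yields: p(z) = z^4 + 6·z^3 -150·z -625.
Note conjugate pairs combine to real quadratics: (z − (-3+4i))(z − (-3−4i)) = z² + 6z + 25.
The resulting polynomial has degree 4 and real coefficients as required.

p(z) = z^4 + 6·z^3 -150·z -625.


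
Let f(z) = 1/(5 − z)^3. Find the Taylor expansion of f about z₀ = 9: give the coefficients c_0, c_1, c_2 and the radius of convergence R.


Let w = z − z₀, so z = z₀ + w.
Then 5 − z = 5 − (z₀ + w) = (5 − z₀) − w = -4 − w.
f(z) = 1/(-4 − w)^3 = (1/(-4)^3) · (1 − w/(-4))^{−3}.
By the binomial series (1−u)^{−3} = Σ_{n≥0} C(n+2, 2) u^n for |u|<1, with u = w/(-4):
  c_n = C(n+2, 2) / (-4)^(n+3).
  c_0 = 1/(-4)^3 = -1/64.
  c_1 = 3/(-4)^4 = 3/256.
  c_2 = 6/(-4)^5 = -3/512.
The series is valid for |w/d| < 1, i.e. |z − z₀| < |d|.
Radius of convergence: R = |5 − z₀| = |-4| = 4 (distance from z₀ to the singularity z = 5).

c_0 = -1/64, c_1 = 3/256, c_2 = -3/512; R = 4.


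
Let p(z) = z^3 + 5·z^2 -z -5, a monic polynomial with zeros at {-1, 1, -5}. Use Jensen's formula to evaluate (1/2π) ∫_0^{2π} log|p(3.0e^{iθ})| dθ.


Zeros: -5, -1, 1; r = 3.0.
Inside |z| < r: -1, 1. Outside (|z| ≥ r): -5.
p(0) = -5, so log|p(0)| = log(5) = 1.6094.
Apply Jensen: I(r) = log|p(0)| + Σ_k log(r/|z_k|), summed over zeros inside |z| < r.
  log(r/|z_k|) for z_k = -1: log(3.0/1) = 1.0986
  log(r/|z_k|) for z_k = 1: log(3.0/1) = 1.0986
  Outside zeros (-5) contribute nothing to the Jensen sum.
Sum over inside zeros: 2.1972.
I(r) = log|p(0)| + (inside sum) = 1.6094 + 2.1972 = 3.8067.
Note: since some zeros are outside |z| ≤ r, the simplified n·log(r) form does NOT apply — only the inside zeros contribute.

I(r) ≈ 3.8067.


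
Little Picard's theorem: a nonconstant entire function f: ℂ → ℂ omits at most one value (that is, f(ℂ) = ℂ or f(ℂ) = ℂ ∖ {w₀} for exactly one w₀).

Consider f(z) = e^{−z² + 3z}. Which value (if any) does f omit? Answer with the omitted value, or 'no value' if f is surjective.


Little Picard bounds the complement of f(ℂ) to at most one point.
The exponent g(z) = −z² + 3z is a nonconstant polynomial, hence surjective onto ℂ. So e^{g(z)} takes every value in {e^w : w ∈ ℂ} = ℂ ∖ {0}. Adding 0 shifts the range to ℂ ∖ {0}. f omits exactly 0.

Omitted value: 0.


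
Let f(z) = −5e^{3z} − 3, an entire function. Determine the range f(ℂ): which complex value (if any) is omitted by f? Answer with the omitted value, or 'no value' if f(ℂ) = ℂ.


Little Picard bounds the complement of f(ℂ) to at most one point.
e^{3z} is never zero on ℂ, so -5·e^{3z} takes every value in ℂ ∖ {0}. Adding -3 shifts the range to ℂ ∖ {-3}. Thus f omits exactly the value -3.

Omitted value: -3.


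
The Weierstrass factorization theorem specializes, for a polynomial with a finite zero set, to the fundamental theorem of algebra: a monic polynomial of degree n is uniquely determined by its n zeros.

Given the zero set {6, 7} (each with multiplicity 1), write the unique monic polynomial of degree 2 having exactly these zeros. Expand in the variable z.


The polynomial is p(z) = ∏_{α ∈ S} (z − α), where S = {6, 7}.
Expanding the product yields: p(z) = z^2 -13·z + 42.
The resulting polynomial has degree 2 and real coefficients as required.

p(z) = z^2 -13·z + 42.


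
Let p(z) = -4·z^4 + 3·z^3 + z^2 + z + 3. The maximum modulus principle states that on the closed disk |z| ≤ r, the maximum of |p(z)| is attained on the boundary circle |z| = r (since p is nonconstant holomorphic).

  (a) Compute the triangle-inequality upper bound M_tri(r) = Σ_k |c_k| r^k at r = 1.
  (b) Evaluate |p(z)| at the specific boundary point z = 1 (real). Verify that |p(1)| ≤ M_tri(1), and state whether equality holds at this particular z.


Coefficients: c_0 = 3, c_1 = 1, c_2 = 1, c_3 = 3, c_4 = -4. Radius r = 1.
Part (a). Triangle bound: M_tri(r) = Σ_k |c_k| r^k
  = |3|·1^0 + |1|·1^1 + |1|·1^2 + |3|·1^3 + |-4|·1^4
  = 3 + 1 + 1 + 3 + 4 = 12.
This bounds M(r) := max_{|z|=r} |p(z)| from above; equality holds iff all terms c_k z^k can be made to align in phase at a single z on |z|=r.
Part (b). At z = 1 (real, on the circle |z| = r):
  p(1) = (3)·1^0 + (1)·1^1 + (1)·1^2 + (3)·1^3 + (-4)·1^4 = 4.
  |p(1)| = 4.
Check: |p(1)| = 4 ≤ 12 = M_tri(1). ✓ Equality does not hold at z = 1 (the coefficients have mixed signs, so the terms do not all align in phase there).

M_tri(1) = 12; |p(1)| = 4; equality at z=1: no.
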